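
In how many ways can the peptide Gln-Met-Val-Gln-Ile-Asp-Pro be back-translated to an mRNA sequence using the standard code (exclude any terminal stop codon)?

Gln: 2 codons.
Met: 1 codon.
Val: 4 codons.
Gln: 2 codons.
Ile: 3 codons.
Asp: 2 codons.
Pro: 4 codons.
2 × 1 × 4 × 2 × 3 × 2 × 4 = 384.

384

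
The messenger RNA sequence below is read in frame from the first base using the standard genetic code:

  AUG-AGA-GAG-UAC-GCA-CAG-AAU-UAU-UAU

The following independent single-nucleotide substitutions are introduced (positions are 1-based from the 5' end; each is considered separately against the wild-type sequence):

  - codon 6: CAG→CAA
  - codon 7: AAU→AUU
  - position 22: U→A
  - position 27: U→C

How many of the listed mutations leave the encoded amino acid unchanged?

2

Codon 6: CAG (Gln) → CAA (Gln) — synonymous.
Codon 7: AAU (Asn) → AUU (Ile) — missense.
Codon 8: UAU (Tyr) → AAU (Asn) — missense.
Codon 9: UAU (Tyr) → UAC (Tyr) — synonymous.
Synonymous: 2 of 4.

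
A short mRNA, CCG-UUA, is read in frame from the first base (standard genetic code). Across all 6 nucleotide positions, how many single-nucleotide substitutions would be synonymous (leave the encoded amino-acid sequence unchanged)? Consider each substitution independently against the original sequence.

Codon 1 (CCG, Pro): 3 synonymous substitutions.
Codon 2 (UUA, Leu): 2 synonymous substitutions.
Total: 3 + 2 = 5.

5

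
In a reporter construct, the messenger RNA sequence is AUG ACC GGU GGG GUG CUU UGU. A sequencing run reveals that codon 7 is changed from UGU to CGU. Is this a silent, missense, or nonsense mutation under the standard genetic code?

missense

Position 19 falls in codon 7: UGU → Cys.
After the substitution the codon is CGU → Arg.
Cys ≠ Arg, so this is a missense mutation.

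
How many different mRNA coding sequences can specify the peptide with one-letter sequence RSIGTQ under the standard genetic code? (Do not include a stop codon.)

Arg: 6 codons.
Ser: 6 codons.
Ile: 3 codons.
Gly: 4 codons.
Thr: 4 codons.
Gln: 2 codons.
6 × 6 × 3 × 4 × 4 × 2 = 3456.

3456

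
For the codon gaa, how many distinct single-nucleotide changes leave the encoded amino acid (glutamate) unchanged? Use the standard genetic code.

Position 1: none → 0 synonymous.
Position 2: none → 0 synonymous.
Position 3: GAG → 1 synonymous.
Total: 0 + 0 + 1 = 1.

1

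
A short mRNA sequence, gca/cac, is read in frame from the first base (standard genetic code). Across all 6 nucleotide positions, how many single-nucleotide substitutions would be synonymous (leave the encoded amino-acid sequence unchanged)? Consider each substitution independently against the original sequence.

Codon 1 (GCA, Ala): 3 synonymous substitutions.
Codon 2 (CAC, His): 1 synonymous substitution.
Total: 3 + 1 = 4.

4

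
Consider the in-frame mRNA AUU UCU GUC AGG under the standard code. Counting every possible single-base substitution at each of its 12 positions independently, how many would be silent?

Codon 1 (AUU, Ile): 2 synonymous substitutions.
Codon 2 (UCU, Ser): 3 synonymous substitutions.
Codon 3 (GUC, Val): 3 synonymous substitutions.
Codon 4 (AGG, Arg): 2 synonymous substitutions.
Total: 2 + 3 + 3 + 2 = 10.

10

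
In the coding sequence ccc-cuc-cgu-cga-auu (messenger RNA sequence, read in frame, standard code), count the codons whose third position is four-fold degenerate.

Codon 1 CCC (Pro): third position 4-fold.
Codon 2 CUC (Leu): third position 4-fold.
Codon 3 CGU (Arg): third position 4-fold.
Codon 4 CGA (Arg): third position 4-fold.
Codon 5 AUU (Ile): third position 3-fold.
Four-fold degenerate third positions: 4.

4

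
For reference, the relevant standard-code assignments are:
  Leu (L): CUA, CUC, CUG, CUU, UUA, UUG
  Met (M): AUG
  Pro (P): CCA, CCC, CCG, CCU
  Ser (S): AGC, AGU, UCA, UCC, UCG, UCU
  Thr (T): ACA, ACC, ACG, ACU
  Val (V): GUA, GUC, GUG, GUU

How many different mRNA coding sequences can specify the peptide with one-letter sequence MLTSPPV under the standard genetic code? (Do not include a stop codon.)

9216

Met: 1 codon.
Leu: 6 codons.
Thr: 4 codons.
Ser: 6 codons.
Pro: 4 codons.
Pro: 4 codons.
Val: 4 codons.
1 × 6 × 4 × 6 × 4 × 4 × 4 = 9216.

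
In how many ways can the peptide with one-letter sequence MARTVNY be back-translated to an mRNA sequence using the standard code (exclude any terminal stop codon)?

1536

Met: 1 codon.
Ala: 4 codons.
Arg: 6 codons.
Thr: 4 codons.
Val: 4 codons.
Asn: 2 codons.
Tyr: 2 codons.
1 × 4 × 6 × 4 × 4 × 2 × 2 = 1536.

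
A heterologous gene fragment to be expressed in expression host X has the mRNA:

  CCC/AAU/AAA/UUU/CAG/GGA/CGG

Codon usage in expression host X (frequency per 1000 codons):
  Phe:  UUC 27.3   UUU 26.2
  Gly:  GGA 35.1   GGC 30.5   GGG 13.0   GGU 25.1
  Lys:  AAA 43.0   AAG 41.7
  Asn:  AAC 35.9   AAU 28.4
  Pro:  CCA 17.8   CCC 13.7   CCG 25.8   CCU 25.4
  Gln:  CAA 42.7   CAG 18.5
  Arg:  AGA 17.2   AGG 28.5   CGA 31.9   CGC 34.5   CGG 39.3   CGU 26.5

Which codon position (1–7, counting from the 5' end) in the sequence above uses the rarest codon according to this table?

1

Codon 1 CCC (Pro): 13.7 per 1000.
Codon 2 AAU (Asn): 28.4 per 1000.
Codon 3 AAA (Lys): 43.0 per 1000.
Codon 4 UUU (Phe): 26.2 per 1000.
Codon 5 CAG (Gln): 18.5 per 1000.
Codon 6 GGA (Gly): 35.1 per 1000.
Codon 7 CGG (Arg): 39.3 per 1000.
Lowest frequency is 13.7 at codon 1.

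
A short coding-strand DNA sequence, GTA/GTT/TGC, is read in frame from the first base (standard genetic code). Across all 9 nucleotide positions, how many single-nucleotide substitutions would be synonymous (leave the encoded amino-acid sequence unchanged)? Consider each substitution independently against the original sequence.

Codon 1 (GTA, Val): 3 synonymous substitutions.
Codon 2 (GTT, Val): 3 synonymous substitutions.
Codon 3 (TGC, Cys): 1 synonymous substitution.
Total: 3 + 3 + 1 = 7.

7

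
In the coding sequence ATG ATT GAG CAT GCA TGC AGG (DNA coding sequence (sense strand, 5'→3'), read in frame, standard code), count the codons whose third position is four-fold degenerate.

1

Codon 1 ATG (Met): third position 1-fold.
Codon 2 ATT (Ile): third position 3-fold.
Codon 3 GAG (Glu): third position 2-fold.
Codon 4 CAT (His): third position 2-fold.
Codon 5 GCA (Ala): third position 4-fold.
Codon 6 TGC (Cys): third position 2-fold.
Codon 7 AGG (Arg): third position 2-fold.
Four-fold degenerate third positions: 1.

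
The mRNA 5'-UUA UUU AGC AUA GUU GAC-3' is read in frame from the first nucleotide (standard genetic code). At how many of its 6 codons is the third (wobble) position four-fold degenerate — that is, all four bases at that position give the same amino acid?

Codon 1 UUA (Leu): third position 2-fold.
Codon 2 UUU (Phe): third position 2-fold.
Codon 3 AGC (Ser): third position 2-fold.
Codon 4 AUA (Ile): third position 3-fold.
Codon 5 GUU (Val): third position 4-fold.
Codon 6 GAC (Asp): third position 2-fold.
Four-fold degenerate third positions: 1.

1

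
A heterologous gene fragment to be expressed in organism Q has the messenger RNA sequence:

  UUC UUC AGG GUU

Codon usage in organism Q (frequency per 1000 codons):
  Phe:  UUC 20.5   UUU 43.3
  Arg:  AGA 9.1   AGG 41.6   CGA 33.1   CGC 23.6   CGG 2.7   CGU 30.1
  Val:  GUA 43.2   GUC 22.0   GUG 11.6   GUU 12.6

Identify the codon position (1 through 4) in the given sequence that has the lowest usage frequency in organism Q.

4

Codon 1 UUC (Phe): 20.5 per 1000.
Codon 2 UUC (Phe): 20.5 per 1000.
Codon 3 AGG (Arg): 41.6 per 1000.
Codon 4 GUU (Val): 12.6 per 1000.
Lowest frequency is 12.6 at codon 4.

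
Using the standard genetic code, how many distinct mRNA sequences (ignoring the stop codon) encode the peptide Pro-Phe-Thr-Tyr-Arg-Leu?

2304

Pro: 4 codons.
Phe: 2 codons.
Thr: 4 codons.
Tyr: 2 codons.
Arg: 6 codons.
Leu: 6 codons.
4 × 2 × 4 × 2 × 6 × 6 = 2304.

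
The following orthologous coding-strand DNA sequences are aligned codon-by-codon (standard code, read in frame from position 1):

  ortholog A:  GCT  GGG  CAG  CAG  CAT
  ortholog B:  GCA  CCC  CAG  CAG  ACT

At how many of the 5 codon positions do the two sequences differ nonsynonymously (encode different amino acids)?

2

Codon 1: GCT Ala / GCA Ala — synonymous.
Codon 2: GGG Gly / CCC Pro — nonsynonymous.
Codon 3: CAG Gln / CAG Gln — identical.
Codon 4: CAG Gln / CAG Gln — identical.
Codon 5: CAT His / ACT Thr — nonsynonymous.
Nonsynonymous differences: 2.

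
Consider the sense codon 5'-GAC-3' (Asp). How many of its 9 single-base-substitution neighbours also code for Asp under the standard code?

1

Position 1: none → 0 synonymous.
Position 2: none → 0 synonymous.
Position 3: GAT → 1 synonymous.
Total: 0 + 0 + 1 = 1.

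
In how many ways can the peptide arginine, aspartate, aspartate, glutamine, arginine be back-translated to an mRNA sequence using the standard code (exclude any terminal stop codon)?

Arg: 6 codons.
Asp: 2 codons.
Asp: 2 codons.
Gln: 2 codons.
Arg: 6 codons.
6 × 2 × 2 × 2 × 6 = 288.

288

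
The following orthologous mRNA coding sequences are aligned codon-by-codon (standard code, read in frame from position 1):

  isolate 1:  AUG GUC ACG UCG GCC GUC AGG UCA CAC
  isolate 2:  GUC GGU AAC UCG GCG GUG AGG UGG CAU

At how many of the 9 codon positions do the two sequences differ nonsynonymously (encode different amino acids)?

Codon 1: AUG Met / GUC Val — nonsynonymous.
Codon 2: GUC Val / GGU Gly — nonsynonymous.
Codon 3: ACG Thr / AAC Asn — nonsynonymous.
Codon 4: UCG Ser / UCG Ser — identical.
Codon 5: GCC Ala / GCG Ala — synonymous.
Codon 6: GUC Val / GUG Val — synonymous.
Codon 7: AGG Arg / AGG Arg — identical.
Codon 8: UCA Ser / UGG Trp — nonsynonymous.
Codon 9: CAC His / CAU His — synonymous.
Nonsynonymous differences: 4.

4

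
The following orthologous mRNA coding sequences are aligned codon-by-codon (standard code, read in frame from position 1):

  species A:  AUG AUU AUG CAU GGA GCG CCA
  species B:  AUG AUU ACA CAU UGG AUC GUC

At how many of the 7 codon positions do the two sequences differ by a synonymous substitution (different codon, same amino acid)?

Codon 1: AUG Met / AUG Met — identical.
Codon 2: AUU Ile / AUU Ile — identical.
Codon 3: AUG Met / ACA Thr — nonsynonymous.
Codon 4: CAU His / CAU His — identical.
Codon 5: GGA Gly / UGG Trp — nonsynonymous.
Codon 6: GCG Ala / AUC Ile — nonsynonymous.
Codon 7: CCA Pro / GUC Val — nonsynonymous.
Synonymous differences: 0.

0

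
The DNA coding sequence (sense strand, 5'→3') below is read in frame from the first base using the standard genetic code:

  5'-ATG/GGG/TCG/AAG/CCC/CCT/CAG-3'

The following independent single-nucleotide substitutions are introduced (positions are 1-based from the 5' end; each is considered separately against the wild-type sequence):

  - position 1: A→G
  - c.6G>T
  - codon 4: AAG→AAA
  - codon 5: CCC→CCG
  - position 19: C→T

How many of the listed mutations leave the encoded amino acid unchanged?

3

Codon 1: ATG (Met) → GTG (Val) — missense.
Codon 2: GGG (Gly) → GGT (Gly) — synonymous.
Codon 4: AAG (Lys) → AAA (Lys) — synonymous.
Codon 5: CCC (Pro) → CCG (Pro) — synonymous.
Codon 7: CAG (Gln) → TAG (Stop) — nonsense.
Synonymous: 3 of 5.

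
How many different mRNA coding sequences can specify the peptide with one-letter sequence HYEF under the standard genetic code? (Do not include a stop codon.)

His: 2 codons.
Tyr: 2 codons.
Glu: 2 codons.
Phe: 2 codons.
2 × 2 × 2 × 2 = 16.

16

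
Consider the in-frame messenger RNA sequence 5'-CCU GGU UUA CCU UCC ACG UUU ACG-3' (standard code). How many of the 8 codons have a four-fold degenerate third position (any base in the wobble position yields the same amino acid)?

6

Codon 1 CCU (Pro): third position 4-fold.
Codon 2 GGU (Gly): third position 4-fold.
Codon 3 UUA (Leu): third position 2-fold.
Codon 4 CCU (Pro): third position 4-fold.
Codon 5 UCC (Ser): third position 4-fold.
Codon 6 ACG (Thr): third position 4-fold.
Codon 7 UUU (Phe): third position 2-fold.
Codon 8 ACG (Thr): third position 4-fold.
Four-fold degenerate third positions: 6.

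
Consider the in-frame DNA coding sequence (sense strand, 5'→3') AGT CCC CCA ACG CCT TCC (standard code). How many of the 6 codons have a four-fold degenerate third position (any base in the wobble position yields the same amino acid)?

5

Codon 1 AGT (Ser): third position 2-fold.
Codon 2 CCC (Pro): third position 4-fold.
Codon 3 CCA (Pro): third position 4-fold.
Codon 4 ACG (Thr): third position 4-fold.
Codon 5 CCT (Pro): third position 4-fold.
Codon 6 TCC (Ser): third position 4-fold.
Four-fold degenerate third positions: 5.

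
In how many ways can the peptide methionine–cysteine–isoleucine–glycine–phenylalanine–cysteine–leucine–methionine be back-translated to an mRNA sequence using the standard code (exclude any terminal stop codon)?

Met: 1 codon.
Cys: 2 codons.
Ile: 3 codons.
Gly: 4 codons.
Phe: 2 codons.
Cys: 2 codons.
Leu: 6 codons.
Met: 1 codon.
1 × 2 × 3 × 4 × 2 × 2 × 6 × 1 = 576.

576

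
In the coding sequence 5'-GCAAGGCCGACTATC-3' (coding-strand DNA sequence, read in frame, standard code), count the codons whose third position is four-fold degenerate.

Codon 1 GCA (Ala): third position 4-fold.
Codon 2 AGG (Arg): third position 2-fold.
Codon 3 CCG (Pro): third position 4-fold.
Codon 4 ACT (Thr): third position 4-fold.
Codon 5 ATC (Ile): third position 3-fold.
Four-fold degenerate third positions: 3.

3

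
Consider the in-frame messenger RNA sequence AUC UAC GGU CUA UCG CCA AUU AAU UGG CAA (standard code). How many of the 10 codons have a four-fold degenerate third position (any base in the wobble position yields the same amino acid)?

4

Codon 1 AUC (Ile): third position 3-fold.
Codon 2 UAC (Tyr): third position 2-fold.
Codon 3 GGU (Gly): third position 4-fold.
Codon 4 CUA (Leu): third position 4-fold.
Codon 5 UCG (Ser): third position 4-fold.
Codon 6 CCA (Pro): third position 4-fold.
Codon 7 AUU (Ile): third position 3-fold.
Codon 8 AAU (Asn): third position 2-fold.
Codon 9 UGG (Trp): third position 1-fold.
Codon 10 CAA (Gln): third position 2-fold.
Four-fold degenerate third positions: 4.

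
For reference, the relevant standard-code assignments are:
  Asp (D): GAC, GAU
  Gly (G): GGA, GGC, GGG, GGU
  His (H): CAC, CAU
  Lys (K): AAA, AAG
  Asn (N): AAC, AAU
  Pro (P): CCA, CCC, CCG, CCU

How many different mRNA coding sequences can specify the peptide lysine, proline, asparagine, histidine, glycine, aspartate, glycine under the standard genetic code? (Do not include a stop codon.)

1024

Lys: 2 codons.
Pro: 4 codons.
Asn: 2 codons.
His: 2 codons.
Gly: 4 codons.
Asp: 2 codons.
Gly: 4 codons.
2 × 4 × 2 × 2 × 4 × 2 × 4 = 1024.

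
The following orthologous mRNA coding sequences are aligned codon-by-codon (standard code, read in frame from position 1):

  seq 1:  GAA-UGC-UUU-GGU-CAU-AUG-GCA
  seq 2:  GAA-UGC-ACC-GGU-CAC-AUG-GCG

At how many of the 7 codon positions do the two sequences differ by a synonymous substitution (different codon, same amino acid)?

Codon 1: GAA Glu / GAA Glu — identical.
Codon 2: UGC Cys / UGC Cys — identical.
Codon 3: UUU Phe / ACC Thr — nonsynonymous.
Codon 4: GGU Gly / GGU Gly — identical.
Codon 5: CAU His / CAC His — synonymous.
Codon 6: AUG Met / AUG Met — identical.
Codon 7: GCA Ala / GCG Ala — synonymous.
Synonymous differences: 2.

2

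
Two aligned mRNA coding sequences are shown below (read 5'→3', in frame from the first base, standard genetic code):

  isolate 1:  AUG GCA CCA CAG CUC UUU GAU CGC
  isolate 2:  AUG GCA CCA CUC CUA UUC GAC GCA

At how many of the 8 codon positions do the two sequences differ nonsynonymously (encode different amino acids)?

Codon 1: AUG Met / AUG Met — identical.
Codon 2: GCA Ala / GCA Ala — identical.
Codon 3: CCA Pro / CCA Pro — identical.
Codon 4: CAG Gln / CUC Leu — nonsynonymous.
Codon 5: CUC Leu / CUA Leu — synonymous.
Codon 6: UUU Phe / UUC Phe — synonymous.
Codon 7: GAU Asp / GAC Asp — synonymous.
Codon 8: CGC Arg / GCA Ala — nonsynonymous.
Nonsynonymous differences: 2.

2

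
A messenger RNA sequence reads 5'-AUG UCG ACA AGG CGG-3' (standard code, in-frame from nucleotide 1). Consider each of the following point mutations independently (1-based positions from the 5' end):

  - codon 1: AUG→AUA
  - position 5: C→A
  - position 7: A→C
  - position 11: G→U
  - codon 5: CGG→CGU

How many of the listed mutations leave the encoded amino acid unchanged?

Codon 1: AUG (Met) → AUA (Ile) — missense.
Codon 2: UCG (Ser) → UAG (Stop) — nonsense.
Codon 3: ACA (Thr) → CCA (Pro) — missense.
Codon 4: AGG (Arg) → AUG (Met) — missense.
Codon 5: CGG (Arg) → CGU (Arg) — synonymous.
Synonymous: 1 of 5.

1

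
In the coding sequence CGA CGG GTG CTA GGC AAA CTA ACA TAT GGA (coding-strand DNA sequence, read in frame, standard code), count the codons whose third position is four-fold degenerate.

8

Codon 1 CGA (Arg): third position 4-fold.
Codon 2 CGG (Arg): third position 4-fold.
Codon 3 GTG (Val): third position 4-fold.
Codon 4 CTA (Leu): third position 4-fold.
Codon 5 GGC (Gly): third position 4-fold.
Codon 6 AAA (Lys): third position 2-fold.
Codon 7 CTA (Leu): third position 4-fold.
Codon 8 ACA (Thr): third position 4-fold.
Codon 9 TAT (Tyr): third position 2-fold.
Codon 10 GGA (Gly): third position 4-fold.
Four-fold degenerate third positions: 8.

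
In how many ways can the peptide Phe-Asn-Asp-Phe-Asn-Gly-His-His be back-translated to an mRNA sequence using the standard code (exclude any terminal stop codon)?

512

Phe: 2 codons.
Asn: 2 codons.
Asp: 2 codons.
Phe: 2 codons.
Asn: 2 codons.
Gly: 4 codons.
His: 2 codons.
His: 2 codons.
2 × 2 × 2 × 2 × 2 × 4 × 2 × 2 = 512.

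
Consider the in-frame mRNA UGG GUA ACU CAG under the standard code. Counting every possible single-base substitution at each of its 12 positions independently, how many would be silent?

7

Codon 1 (UGG, Trp): 0 synonymous substitutions.
Codon 2 (GUA, Val): 3 synonymous substitutions.
Codon 3 (ACU, Thr): 3 synonymous substitutions.
Codon 4 (CAG, Gln): 1 synonymous substitution.
Total: 0 + 3 + 3 + 1 = 7.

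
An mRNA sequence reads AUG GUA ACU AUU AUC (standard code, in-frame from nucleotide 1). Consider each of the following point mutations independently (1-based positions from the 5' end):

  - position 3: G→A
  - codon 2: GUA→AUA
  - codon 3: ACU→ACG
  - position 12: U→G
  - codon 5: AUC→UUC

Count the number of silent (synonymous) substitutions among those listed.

Codon 1: AUG (Met) → AUA (Ile) — missense.
Codon 2: GUA (Val) → AUA (Ile) — missense.
Codon 3: ACU (Thr) → ACG (Thr) — synonymous.
Codon 4: AUU (Ile) → AUG (Met) — missense.
Codon 5: AUC (Ile) → UUC (Phe) — missense.
Synonymous: 1 of 5.

1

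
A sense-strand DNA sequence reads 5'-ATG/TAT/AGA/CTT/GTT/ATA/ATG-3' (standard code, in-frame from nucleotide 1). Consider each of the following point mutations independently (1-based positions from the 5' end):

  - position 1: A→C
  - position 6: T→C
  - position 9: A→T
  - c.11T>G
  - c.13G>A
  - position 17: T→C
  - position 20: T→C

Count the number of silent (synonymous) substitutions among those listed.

Codon 1: ATG (Met) → CTG (Leu) — missense.
Codon 2: TAT (Tyr) → TAC (Tyr) — synonymous.
Codon 3: AGA (Arg) → AGT (Ser) — missense.
Codon 4: CTT (Leu) → CGT (Arg) — missense.
Codon 5: GTT (Val) → ATT (Ile) — missense.
Codon 6: ATA (Ile) → ACA (Thr) — missense.
Codon 7: ATG (Met) → ACG (Thr) — missense.
Synonymous: 1 of 7.

1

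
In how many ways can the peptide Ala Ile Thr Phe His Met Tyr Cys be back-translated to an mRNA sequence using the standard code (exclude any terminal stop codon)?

768

Ala: 4 codons.
Ile: 3 codons.
Thr: 4 codons.
Phe: 2 codons.
His: 2 codons.
Met: 1 codon.
Tyr: 2 codons.
Cys: 2 codons.
4 × 3 × 4 × 2 × 2 × 1 × 2 × 2 = 768.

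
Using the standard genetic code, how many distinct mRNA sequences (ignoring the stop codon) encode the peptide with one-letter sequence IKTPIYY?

Ile: 3 codons.
Lys: 2 codons.
Thr: 4 codons.
Pro: 4 codons.
Ile: 3 codons.
Tyr: 2 codons.
Tyr: 2 codons.
3 × 2 × 4 × 4 × 3 × 2 × 2 = 1152.

1152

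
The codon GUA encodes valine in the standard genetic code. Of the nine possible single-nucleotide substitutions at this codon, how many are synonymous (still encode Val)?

3

Position 1: none → 0 synonymous.
Position 2: none → 0 synonymous.
Position 3: GUU, GUC, GUG → 3 synonymous.
Total: 0 + 0 + 3 = 3.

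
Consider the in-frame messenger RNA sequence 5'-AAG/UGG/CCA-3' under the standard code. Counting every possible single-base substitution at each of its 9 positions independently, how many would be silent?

4

Codon 1 (AAG, Lys): 1 synonymous substitution.
Codon 2 (UGG, Trp): 0 synonymous substitutions.
Codon 3 (CCA, Pro): 3 synonymous substitutions.
Total: 1 + 0 + 3 = 4.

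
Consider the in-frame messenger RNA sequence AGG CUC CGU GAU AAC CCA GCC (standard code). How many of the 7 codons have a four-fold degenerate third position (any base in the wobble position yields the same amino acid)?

4

Codon 1 AGG (Arg): third position 2-fold.
Codon 2 CUC (Leu): third position 4-fold.
Codon 3 CGU (Arg): third position 4-fold.
Codon 4 GAU (Asp): third position 2-fold.
Codon 5 AAC (Asn): third position 2-fold.
Codon 6 CCA (Pro): third position 4-fold.
Codon 7 GCC (Ala): third position 4-fold.
Four-fold degenerate third positions: 4.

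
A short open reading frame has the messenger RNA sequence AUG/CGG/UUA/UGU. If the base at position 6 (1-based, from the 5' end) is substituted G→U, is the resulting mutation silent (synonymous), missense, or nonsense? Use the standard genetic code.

Position 6 falls in codon 2: CGG → Arg.
After the substitution the codon is CGU → Arg.
Both encode Arg, so the change is synonymous.

silent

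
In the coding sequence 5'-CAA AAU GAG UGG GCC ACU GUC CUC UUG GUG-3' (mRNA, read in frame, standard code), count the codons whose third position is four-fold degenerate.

Codon 1 CAA (Gln): third position 2-fold.
Codon 2 AAU (Asn): third position 2-fold.
Codon 3 GAG (Glu): third position 2-fold.
Codon 4 UGG (Trp): third position 1-fold.
Codon 5 GCC (Ala): third position 4-fold.
Codon 6 ACU (Thr): third position 4-fold.
Codon 7 GUC (Val): third position 4-fold.
Codon 8 CUC (Leu): third position 4-fold.
Codon 9 UUG (Leu): third position 2-fold.
Codon 10 GUG (Val): third position 4-fold.
Four-fold degenerate third positions: 5.

5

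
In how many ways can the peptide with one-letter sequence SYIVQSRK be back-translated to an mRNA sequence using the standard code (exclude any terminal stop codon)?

20736

Ser: 6 codons.
Tyr: 2 codons.
Ile: 3 codons.
Val: 4 codons.
Gln: 2 codons.
Ser: 6 codons.
Arg: 6 codons.
Lys: 2 codons.
6 × 2 × 3 × 4 × 2 × 6 × 6 × 2 = 20736.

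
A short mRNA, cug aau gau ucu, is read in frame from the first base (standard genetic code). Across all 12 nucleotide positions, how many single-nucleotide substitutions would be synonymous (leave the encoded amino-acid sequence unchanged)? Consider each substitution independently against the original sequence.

Codon 1 (CUG, Leu): 4 synonymous substitutions.
Codon 2 (AAU, Asn): 1 synonymous substitution.
Codon 3 (GAU, Asp): 1 synonymous substitution.
Codon 4 (UCU, Ser): 3 synonymous substitutions.
Total: 4 + 1 + 1 + 3 = 9.

9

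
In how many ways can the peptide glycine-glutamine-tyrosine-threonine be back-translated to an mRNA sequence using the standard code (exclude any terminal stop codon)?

64

Gly: 4 codons.
Gln: 2 codons.
Tyr: 2 codons.
Thr: 4 codons.
4 × 2 × 2 × 4 = 64.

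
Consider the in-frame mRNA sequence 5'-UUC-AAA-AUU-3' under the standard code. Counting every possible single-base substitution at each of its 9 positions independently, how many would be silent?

4

Codon 1 (UUC, Phe): 1 synonymous substitution.
Codon 2 (AAA, Lys): 1 synonymous substitution.
Codon 3 (AUU, Ile): 2 synonymous substitutions.
Total: 1 + 1 + 2 = 4.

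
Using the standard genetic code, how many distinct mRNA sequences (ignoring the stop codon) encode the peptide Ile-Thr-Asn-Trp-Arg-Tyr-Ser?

Ile: 3 codons.
Thr: 4 codons.
Asn: 2 codons.
Trp: 1 codon.
Arg: 6 codons.
Tyr: 2 codons.
Ser: 6 codons.
3 × 4 × 2 × 1 × 6 × 2 × 6 = 1728.

1728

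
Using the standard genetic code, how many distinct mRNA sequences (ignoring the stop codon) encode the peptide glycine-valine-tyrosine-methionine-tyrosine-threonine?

Gly: 4 codons.
Val: 4 codons.
Tyr: 2 codons.
Met: 1 codon.
Tyr: 2 codons.
Thr: 4 codons.
4 × 4 × 2 × 1 × 2 × 4 = 256.

256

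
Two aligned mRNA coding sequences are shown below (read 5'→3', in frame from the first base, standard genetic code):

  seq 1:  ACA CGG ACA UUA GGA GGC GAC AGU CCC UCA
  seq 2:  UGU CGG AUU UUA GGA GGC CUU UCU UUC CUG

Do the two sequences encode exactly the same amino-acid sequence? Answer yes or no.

Codon 1: ACA Thr / UGU Cys — nonsynonymous.
Codon 2: CGG Arg / CGG Arg — identical.
Codon 3: ACA Thr / AUU Ile — nonsynonymous.
Codon 4: UUA Leu / UUA Leu — identical.
Codon 5: GGA Gly / GGA Gly — identical.
Codon 6: GGC Gly / GGC Gly — identical.
Codon 7: GAC Asp / CUU Leu — nonsynonymous.
Codon 8: AGU Ser / UCU Ser — synonymous.
Codon 9: CCC Pro / UUC Phe — nonsynonymous.
Codon 10: UCA Ser / CUG Leu — nonsynonymous.
Nonsynonymous differences: 5 → different protein.

no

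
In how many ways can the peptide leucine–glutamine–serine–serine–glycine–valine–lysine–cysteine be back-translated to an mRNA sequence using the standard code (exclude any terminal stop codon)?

Leu: 6 codons.
Gln: 2 codons.
Ser: 6 codons.
Ser: 6 codons.
Gly: 4 codons.
Val: 4 codons.
Lys: 2 codons.
Cys: 2 codons.
6 × 2 × 6 × 6 × 4 × 4 × 2 × 2 = 27648.

27648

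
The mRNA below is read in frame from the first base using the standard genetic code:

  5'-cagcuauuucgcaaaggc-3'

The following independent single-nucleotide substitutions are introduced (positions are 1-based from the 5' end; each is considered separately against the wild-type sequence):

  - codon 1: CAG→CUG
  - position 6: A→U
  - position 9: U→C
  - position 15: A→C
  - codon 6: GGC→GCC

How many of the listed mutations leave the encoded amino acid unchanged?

Codon 1: CAG (Gln) → CUG (Leu) — missense.
Codon 2: CUA (Leu) → CUU (Leu) — synonymous.
Codon 3: UUU (Phe) → UUC (Phe) — synonymous.
Codon 5: AAA (Lys) → AAC (Asn) — missense.
Codon 6: GGC (Gly) → GCC (Ala) — missense.
Synonymous: 2 of 5.

2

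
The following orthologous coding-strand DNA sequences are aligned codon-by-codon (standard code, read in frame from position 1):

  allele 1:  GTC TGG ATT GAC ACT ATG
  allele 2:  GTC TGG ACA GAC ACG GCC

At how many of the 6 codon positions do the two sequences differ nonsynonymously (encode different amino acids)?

Codon 1: GTC Val / GTC Val — identical.
Codon 2: TGG Trp / TGG Trp — identical.
Codon 3: ATT Ile / ACA Thr — nonsynonymous.
Codon 4: GAC Asp / GAC Asp — identical.
Codon 5: ACT Thr / ACG Thr — synonymous.
Codon 6: ATG Met / GCC Ala — nonsynonymous.
Nonsynonymous differences: 2.

2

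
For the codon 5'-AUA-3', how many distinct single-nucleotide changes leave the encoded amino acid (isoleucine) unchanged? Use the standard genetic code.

2

Position 1: none → 0 synonymous.
Position 2: none → 0 synonymous.
Position 3: AUU, AUC → 2 synonymous.
Total: 0 + 0 + 2 = 2.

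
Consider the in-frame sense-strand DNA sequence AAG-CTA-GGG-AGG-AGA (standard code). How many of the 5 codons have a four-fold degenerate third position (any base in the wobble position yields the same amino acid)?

Codon 1 AAG (Lys): third position 2-fold.
Codon 2 CTA (Leu): third position 4-fold.
Codon 3 GGG (Gly): third position 4-fold.
Codon 4 AGG (Arg): third position 2-fold.
Codon 5 AGA (Arg): third position 2-fold.
Four-fold degenerate third positions: 2.

2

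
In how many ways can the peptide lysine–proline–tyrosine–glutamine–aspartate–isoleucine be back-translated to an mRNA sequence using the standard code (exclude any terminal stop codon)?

192

Lys: 2 codons.
Pro: 4 codons.
Tyr: 2 codons.
Gln: 2 codons.
Asp: 2 codons.
Ile: 3 codons.
2 × 4 × 2 × 2 × 2 × 3 = 192.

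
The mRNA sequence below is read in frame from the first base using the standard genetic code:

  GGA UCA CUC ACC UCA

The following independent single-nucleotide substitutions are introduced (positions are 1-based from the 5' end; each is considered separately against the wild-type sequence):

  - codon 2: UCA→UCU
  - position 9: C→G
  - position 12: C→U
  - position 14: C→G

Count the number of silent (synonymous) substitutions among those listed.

Codon 2: UCA (Ser) → UCU (Ser) — synonymous.
Codon 3: CUC (Leu) → CUG (Leu) — synonymous.
Codon 4: ACC (Thr) → ACU (Thr) — synonymous.
Codon 5: UCA (Ser) → UGA (Stop) — nonsense.
Synonymous: 3 of 4.

3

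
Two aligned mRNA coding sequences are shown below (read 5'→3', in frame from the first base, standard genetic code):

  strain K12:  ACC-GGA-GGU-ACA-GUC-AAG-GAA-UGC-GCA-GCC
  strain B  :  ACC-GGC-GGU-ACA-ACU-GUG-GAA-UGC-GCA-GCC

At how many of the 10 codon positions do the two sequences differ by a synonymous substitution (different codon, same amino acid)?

1

Codon 1: ACC Thr / ACC Thr — identical.
Codon 2: GGA Gly / GGC Gly — synonymous.
Codon 3: GGU Gly / GGU Gly — identical.
Codon 4: ACA Thr / ACA Thr — identical.
Codon 5: GUC Val / ACU Thr — nonsynonymous.
Codon 6: AAG Lys / GUG Val — nonsynonymous.
Codon 7: GAA Glu / GAA Glu — identical.
Codon 8: UGC Cys / UGC Cys — identical.
Codon 9: GCA Ala / GCA Ala — identical.
Codon 10: GCC Ala / GCC Ala — identical.
Synonymous differences: 1.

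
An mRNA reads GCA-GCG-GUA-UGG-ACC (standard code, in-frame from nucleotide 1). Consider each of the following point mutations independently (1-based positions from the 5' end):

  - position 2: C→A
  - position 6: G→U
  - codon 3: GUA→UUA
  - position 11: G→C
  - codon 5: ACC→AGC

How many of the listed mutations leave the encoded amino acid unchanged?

1

Codon 1: GCA (Ala) → GAA (Glu) — missense.
Codon 2: GCG (Ala) → GCU (Ala) — synonymous.
Codon 3: GUA (Val) → UUA (Leu) — missense.
Codon 4: UGG (Trp) → UCG (Ser) — missense.
Codon 5: ACC (Thr) → AGC (Ser) — missense.
Synonymous: 1 of 5.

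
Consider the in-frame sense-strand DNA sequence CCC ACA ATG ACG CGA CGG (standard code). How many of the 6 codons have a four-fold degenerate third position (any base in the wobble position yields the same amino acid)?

5

Codon 1 CCC (Pro): third position 4-fold.
Codon 2 ACA (Thr): third position 4-fold.
Codon 3 ATG (Met): third position 1-fold.
Codon 4 ACG (Thr): third position 4-fold.
Codon 5 CGA (Arg): third position 4-fold.
Codon 6 CGG (Arg): third position 4-fold.
Four-fold degenerate third positions: 5.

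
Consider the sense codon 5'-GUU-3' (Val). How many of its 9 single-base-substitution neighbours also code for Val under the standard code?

Position 1: none → 0 synonymous.
Position 2: none → 0 synonymous.
Position 3: GUC, GUA, GUG → 3 synonymous.
Total: 0 + 0 + 3 = 3.

3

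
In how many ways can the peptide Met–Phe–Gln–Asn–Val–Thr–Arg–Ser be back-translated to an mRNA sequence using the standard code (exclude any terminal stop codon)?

Met: 1 codon.
Phe: 2 codons.
Gln: 2 codons.
Asn: 2 codons.
Val: 4 codons.
Thr: 4 codons.
Arg: 6 codons.
Ser: 6 codons.
1 × 2 × 2 × 2 × 4 × 4 × 6 × 6 = 4608.

4608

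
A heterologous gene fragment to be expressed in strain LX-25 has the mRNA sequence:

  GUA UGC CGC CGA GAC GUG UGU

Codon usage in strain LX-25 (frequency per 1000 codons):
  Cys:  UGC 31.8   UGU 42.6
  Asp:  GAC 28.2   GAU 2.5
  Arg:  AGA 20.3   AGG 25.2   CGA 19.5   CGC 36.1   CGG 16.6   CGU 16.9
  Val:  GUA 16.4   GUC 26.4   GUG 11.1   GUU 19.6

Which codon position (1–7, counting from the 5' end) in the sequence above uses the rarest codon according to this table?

Codon 1 GUA (Val): 16.4 per 1000.
Codon 2 UGC (Cys): 31.8 per 1000.
Codon 3 CGC (Arg): 36.1 per 1000.
Codon 4 CGA (Arg): 19.5 per 1000.
Codon 5 GAC (Asp): 28.2 per 1000.
Codon 6 GUG (Val): 11.1 per 1000.
Codon 7 UGU (Cys): 42.6 per 1000.
Lowest frequency is 11.1 at codon 6.

6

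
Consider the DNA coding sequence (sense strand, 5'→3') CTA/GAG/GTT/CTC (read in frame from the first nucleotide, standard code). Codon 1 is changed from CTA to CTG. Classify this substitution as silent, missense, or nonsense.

silent

Position 3 falls in codon 1: CTA → Leu.
After the substitution the codon is CTG → Leu.
Both encode Leu, so the change is synonymous.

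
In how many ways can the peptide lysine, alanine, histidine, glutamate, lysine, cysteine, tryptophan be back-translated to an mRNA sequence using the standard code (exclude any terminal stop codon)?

Lys: 2 codons.
Ala: 4 codons.
His: 2 codons.
Glu: 2 codons.
Lys: 2 codons.
Cys: 2 codons.
Trp: 1 codon.
2 × 4 × 2 × 2 × 2 × 2 × 1 = 128.

128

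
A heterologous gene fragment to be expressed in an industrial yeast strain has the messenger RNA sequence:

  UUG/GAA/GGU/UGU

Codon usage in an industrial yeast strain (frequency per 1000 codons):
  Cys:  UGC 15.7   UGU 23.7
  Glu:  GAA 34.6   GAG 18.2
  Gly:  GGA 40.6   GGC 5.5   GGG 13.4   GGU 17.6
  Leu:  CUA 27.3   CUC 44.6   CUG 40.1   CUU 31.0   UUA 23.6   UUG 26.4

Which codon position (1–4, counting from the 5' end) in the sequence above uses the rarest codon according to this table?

Codon 1 UUG (Leu): 26.4 per 1000.
Codon 2 GAA (Glu): 34.6 per 1000.
Codon 3 GGU (Gly): 17.6 per 1000.
Codon 4 UGU (Cys): 23.7 per 1000.
Lowest frequency is 17.6 at codon 3.

3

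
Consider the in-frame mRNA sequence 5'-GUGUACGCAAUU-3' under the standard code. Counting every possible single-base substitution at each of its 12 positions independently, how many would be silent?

9

Codon 1 (GUG, Val): 3 synonymous substitutions.
Codon 2 (UAC, Tyr): 1 synonymous substitution.
Codon 3 (GCA, Ala): 3 synonymous substitutions.
Codon 4 (AUU, Ile): 2 synonymous substitutions.
Total: 3 + 1 + 3 + 2 = 9.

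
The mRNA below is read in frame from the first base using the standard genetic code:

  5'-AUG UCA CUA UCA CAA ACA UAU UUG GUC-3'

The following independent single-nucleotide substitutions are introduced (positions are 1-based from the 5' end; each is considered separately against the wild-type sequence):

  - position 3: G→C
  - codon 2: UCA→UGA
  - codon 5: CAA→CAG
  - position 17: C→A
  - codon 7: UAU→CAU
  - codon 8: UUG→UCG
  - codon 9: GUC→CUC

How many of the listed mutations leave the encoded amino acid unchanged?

Codon 1: AUG (Met) → AUC (Ile) — missense.
Codon 2: UCA (Ser) → UGA (Stop) — nonsense.
Codon 5: CAA (Gln) → CAG (Gln) — synonymous.
Codon 6: ACA (Thr) → AAA (Lys) — missense.
Codon 7: UAU (Tyr) → CAU (His) — missense.
Codon 8: UUG (Leu) → UCG (Ser) — missense.
Codon 9: GUC (Val) → CUC (Leu) — missense.
Synonymous: 1 of 7.

1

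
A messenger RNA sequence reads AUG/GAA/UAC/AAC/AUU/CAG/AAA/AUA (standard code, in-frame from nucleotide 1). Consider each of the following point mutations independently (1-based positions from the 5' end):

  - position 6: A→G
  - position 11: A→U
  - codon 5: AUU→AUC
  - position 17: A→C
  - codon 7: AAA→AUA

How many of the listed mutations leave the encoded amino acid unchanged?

2

Codon 2: GAA (Glu) → GAG (Glu) — synonymous.
Codon 4: AAC (Asn) → AUC (Ile) — missense.
Codon 5: AUU (Ile) → AUC (Ile) — synonymous.
Codon 6: CAG (Gln) → CCG (Pro) — missense.
Codon 7: AAA (Lys) → AUA (Ile) — missense.
Synonymous: 2 of 5.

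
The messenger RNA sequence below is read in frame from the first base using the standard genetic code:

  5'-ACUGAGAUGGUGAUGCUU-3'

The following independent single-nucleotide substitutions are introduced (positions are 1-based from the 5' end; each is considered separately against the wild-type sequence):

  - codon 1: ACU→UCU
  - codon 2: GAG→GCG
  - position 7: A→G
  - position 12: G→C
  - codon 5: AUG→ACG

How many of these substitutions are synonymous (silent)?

1

Codon 1: ACU (Thr) → UCU (Ser) — missense.
Codon 2: GAG (Glu) → GCG (Ala) — missense.
Codon 3: AUG (Met) → GUG (Val) — missense.
Codon 4: GUG (Val) → GUC (Val) — synonymous.
Codon 5: AUG (Met) → ACG (Thr) — missense.
Synonymous: 1 of 5.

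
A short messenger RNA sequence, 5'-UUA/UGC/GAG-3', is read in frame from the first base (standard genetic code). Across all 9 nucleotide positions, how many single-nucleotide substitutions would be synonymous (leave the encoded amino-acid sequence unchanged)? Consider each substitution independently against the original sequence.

Codon 1 (UUA, Leu): 2 synonymous substitutions.
Codon 2 (UGC, Cys): 1 synonymous substitution.
Codon 3 (GAG, Glu): 1 synonymous substitution.
Total: 2 + 1 + 1 = 4.

4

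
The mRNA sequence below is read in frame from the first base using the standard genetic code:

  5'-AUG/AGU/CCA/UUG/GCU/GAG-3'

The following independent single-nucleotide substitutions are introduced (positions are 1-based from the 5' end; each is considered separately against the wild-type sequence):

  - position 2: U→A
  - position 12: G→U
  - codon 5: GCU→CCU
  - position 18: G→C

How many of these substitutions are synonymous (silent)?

Codon 1: AUG (Met) → AAG (Lys) — missense.
Codon 4: UUG (Leu) → UUU (Phe) — missense.
Codon 5: GCU (Ala) → CCU (Pro) — missense.
Codon 6: GAG (Glu) → GAC (Asp) — missense.
Synonymous: 0 of 4.

0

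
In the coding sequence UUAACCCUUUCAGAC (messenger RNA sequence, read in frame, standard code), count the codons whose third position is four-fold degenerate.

Codon 1 UUA (Leu): third position 2-fold.
Codon 2 ACC (Thr): third position 4-fold.
Codon 3 CUU (Leu): third position 4-fold.
Codon 4 UCA (Ser): third position 4-fold.
Codon 5 GAC (Asp): third position 2-fold.
Four-fold degenerate third positions: 3.

3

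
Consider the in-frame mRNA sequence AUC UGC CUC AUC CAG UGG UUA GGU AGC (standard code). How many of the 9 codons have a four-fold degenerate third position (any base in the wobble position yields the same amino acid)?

2

Codon 1 AUC (Ile): third position 3-fold.
Codon 2 UGC (Cys): third position 2-fold.
Codon 3 CUC (Leu): third position 4-fold.
Codon 4 AUC (Ile): third position 3-fold.
Codon 5 CAG (Gln): third position 2-fold.
Codon 6 UGG (Trp): third position 1-fold.
Codon 7 UUA (Leu): third position 2-fold.
Codon 8 GGU (Gly): third position 4-fold.
Codon 9 AGC (Ser): third position 2-fold.
Four-fold degenerate third positions: 2.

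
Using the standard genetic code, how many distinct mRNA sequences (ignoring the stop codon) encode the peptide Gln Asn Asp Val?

32

Gln: 2 codons.
Asn: 2 codons.
Asp: 2 codons.
Val: 4 codons.
2 × 2 × 2 × 4 = 32.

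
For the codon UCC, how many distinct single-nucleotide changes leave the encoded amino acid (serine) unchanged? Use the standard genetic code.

Position 1: none → 0 synonymous.
Position 2: none → 0 synonymous.
Position 3: UCU, UCA, UCG → 3 synonymous.
Total: 0 + 0 + 3 = 3.

3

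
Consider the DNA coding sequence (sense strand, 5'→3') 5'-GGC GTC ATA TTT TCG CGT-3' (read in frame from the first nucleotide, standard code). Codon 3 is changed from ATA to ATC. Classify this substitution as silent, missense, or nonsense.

silent

Position 9 falls in codon 3: ATA → Ile.
After the substitution the codon is ATC → Ile.
Both encode Ile, so the change is synonymous.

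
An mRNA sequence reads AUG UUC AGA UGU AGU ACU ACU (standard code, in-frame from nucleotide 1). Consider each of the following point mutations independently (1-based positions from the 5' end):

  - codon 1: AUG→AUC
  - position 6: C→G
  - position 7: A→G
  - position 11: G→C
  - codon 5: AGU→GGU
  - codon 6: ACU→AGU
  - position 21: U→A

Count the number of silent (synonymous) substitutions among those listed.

Codon 1: AUG (Met) → AUC (Ile) — missense.
Codon 2: UUC (Phe) → UUG (Leu) — missense.
Codon 3: AGA (Arg) → GGA (Gly) — missense.
Codon 4: UGU (Cys) → UCU (Ser) — missense.
Codon 5: AGU (Ser) → GGU (Gly) — missense.
Codon 6: ACU (Thr) → AGU (Ser) — missense.
Codon 7: ACU (Thr) → ACA (Thr) — synonymous.
Synonymous: 1 of 7.

1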